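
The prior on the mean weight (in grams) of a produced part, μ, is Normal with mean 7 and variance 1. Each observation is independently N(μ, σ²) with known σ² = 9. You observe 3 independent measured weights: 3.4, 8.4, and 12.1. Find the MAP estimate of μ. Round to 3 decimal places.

n = 3; x̄ = (3.4 + 8.4 + 12.1)/3 = 23.9/3 = 239/30 ≈ 7.9667.
For a Normal prior and Normal likelihood with known variance, the posterior is Normal; its mode equals its mean, the precision-weighted average.
Prior precision 1/σ₀² = 1/1 = 1; data precision n/σ² = 3/9 = 1/3.
μ̂ = (1·7 + (1/3)·(239/30)) / (1 + 1/3) = (869/90)/(4/3) = 869/120 ≈ 7.242.

μ̂_MAP = 7.242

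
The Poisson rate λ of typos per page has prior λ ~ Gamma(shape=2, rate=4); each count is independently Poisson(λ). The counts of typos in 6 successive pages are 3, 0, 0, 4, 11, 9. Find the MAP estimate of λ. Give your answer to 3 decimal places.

Σxᵢ = 3+0+0+4+11+9 = 27, with n = 6.
Posterior ∝ λe^(−4λ) · λ^27e^(−6λ) = λ^28e^(−10λ), i.e. Gamma(shape=29, rate=10).
The mode of a Gamma(a, b) with a ≥ 1 (shape–rate) is (a−1)/b = 28/10 ≈ 2.800.

λ̂_MAP = 2.800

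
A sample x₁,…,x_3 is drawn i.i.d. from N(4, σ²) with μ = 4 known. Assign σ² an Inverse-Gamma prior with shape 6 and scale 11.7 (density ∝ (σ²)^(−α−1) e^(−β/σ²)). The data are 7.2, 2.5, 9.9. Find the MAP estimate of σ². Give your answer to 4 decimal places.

σ̂²_MAP = 4.1588

Sum of squared deviations about the known mean: SS = (7.2−4)² + (2.5−4)² + (9.9−4)² = 47.3.
The Normal likelihood contributes (σ²)^(−n/2) exp(−SS/(2σ²)), so the posterior is Inverse-Gamma(α + n/2, β + SS/2) = Inverse-Gamma(7.5, 35.35).
The mode of Inverse-Gamma(a, b) is b/(a+1) = 35.35/8.5 ≈ 4.1588.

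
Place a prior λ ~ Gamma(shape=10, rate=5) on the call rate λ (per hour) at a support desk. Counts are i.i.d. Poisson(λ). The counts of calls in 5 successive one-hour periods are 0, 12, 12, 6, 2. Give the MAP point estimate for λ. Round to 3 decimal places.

Σxᵢ = 0+12+12+6+2 = 32, with n = 5.
Posterior ∝ λ^9e^(−5λ) · λ^32e^(−5λ) = λ^41e^(−10λ), i.e. Gamma(shape=42, rate=10).
The mode of a Gamma(a, b) with a ≥ 1 (shape–rate) is (a−1)/b = 41/10 ≈ 4.100.

λ̂_MAP = 4.100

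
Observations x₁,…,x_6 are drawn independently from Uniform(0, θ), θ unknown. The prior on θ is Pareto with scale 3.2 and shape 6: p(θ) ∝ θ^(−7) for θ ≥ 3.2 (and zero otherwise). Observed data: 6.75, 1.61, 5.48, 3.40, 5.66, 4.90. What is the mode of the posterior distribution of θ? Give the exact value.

The Uniform(0, θ) likelihood is θ^(−n) for θ ≥ max(xᵢ), zero otherwise. Here max(xᵢ) = 6.75.
Posterior ∝ θ^(−7) · θ^(−6) = θ^(−13) on θ ≥ max(3.2, 6.75) = 6.75.
This density is strictly decreasing in θ, so the posterior mode lies at the lower boundary of the support.

θ̂_MAP = 6.75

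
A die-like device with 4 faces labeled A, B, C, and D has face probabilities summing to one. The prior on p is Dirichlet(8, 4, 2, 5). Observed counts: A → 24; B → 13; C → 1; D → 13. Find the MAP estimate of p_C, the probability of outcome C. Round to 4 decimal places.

MAP estimate of p_C = 0.0303

The posterior is Dirichlet(αᵢ + nᵢ) = Dirichlet(32, 17, 3, 18).
For a Dirichlet(a₁,…,a_K) with all aᵢ > 1, the mode has j-th component (aⱼ − 1)/(Σaᵢ − K).
Here Σaᵢ = 70 and K = 4, so p_C = (3 − 1)/(70 − 4) = 2/66 ≈ 0.0303.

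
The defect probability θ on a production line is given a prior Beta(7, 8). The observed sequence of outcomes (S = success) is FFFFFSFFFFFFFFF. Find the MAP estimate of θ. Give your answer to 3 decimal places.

Prior: Beta(7, 8).
Data: 1 success in 15 trials (from the sequence). The binomial likelihood contributes θ(1−θ)^14, so the posterior is Beta(7+1, 8+14) = Beta(8, 22).
For Beta(a, b) with a, b > 1 the mode is (a−1)/(a+b−2) = 7/28 ≈ 0.250.

θ̂_MAP = 0.250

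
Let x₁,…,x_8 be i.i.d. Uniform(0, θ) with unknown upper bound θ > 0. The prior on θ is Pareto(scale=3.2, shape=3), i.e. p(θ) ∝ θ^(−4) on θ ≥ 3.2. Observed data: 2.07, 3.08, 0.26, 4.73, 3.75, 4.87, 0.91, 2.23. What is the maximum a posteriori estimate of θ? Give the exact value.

The Uniform(0, θ) likelihood is θ^(−n) for θ ≥ max(xᵢ), zero otherwise. Here max(xᵢ) = 4.87.
Posterior ∝ θ^(−4) · θ^(−8) = θ^(−12) on θ ≥ max(3.2, 4.87) = 4.87.
This density is strictly decreasing in θ, so the posterior mode lies at the lower boundary of the support.

θ̂_MAP = 4.87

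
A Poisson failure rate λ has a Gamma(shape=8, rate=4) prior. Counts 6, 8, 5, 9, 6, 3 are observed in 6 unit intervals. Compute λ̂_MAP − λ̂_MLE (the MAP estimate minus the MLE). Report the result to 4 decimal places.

Σxᵢ = 37. Posterior is Gamma(45, 10); MAP = (45−1)/10 = 44/10 ≈ 4.40000.
MLE = x̄ = 37/6 ≈ 6.16667.
Difference = 44/10 − 37/6 = -53/30 ≈ -1.7667.

MAP − MLE = -1.7667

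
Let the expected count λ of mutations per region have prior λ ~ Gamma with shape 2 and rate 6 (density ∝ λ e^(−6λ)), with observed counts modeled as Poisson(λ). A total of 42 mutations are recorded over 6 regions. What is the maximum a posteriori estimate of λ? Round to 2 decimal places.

λ̂_MAP = 3.58

Σxᵢ = 42, n = 6.
Posterior ∝ λe^(−6λ) · λ^42e^(−6λ) = λ^43e^(−12λ), i.e. Gamma(shape=44, rate=12).
The mode of a Gamma(a, b) with a ≥ 1 (shape–rate) is (a−1)/b = 43/12 ≈ 3.58.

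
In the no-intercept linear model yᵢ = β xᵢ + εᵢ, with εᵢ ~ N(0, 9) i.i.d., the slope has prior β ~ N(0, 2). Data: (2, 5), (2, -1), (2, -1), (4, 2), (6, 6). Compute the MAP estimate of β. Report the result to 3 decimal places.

log p(β | y) = −Σ(yᵢ − βxᵢ)²/(2·9) − β²/(2·2) + const.
Setting the derivative to zero: Σxᵢ(yᵢ − βxᵢ)/9 − β/2 = 0, so β = Σxᵢyᵢ / (Σxᵢ² + σ²/τ²).
Σxᵢyᵢ = 2·5 + 2·(-1) + 2·(-1) + 4·2 + 6·6 = 50; Σxᵢ² = 64; σ²/τ² = 4.5.
β̂_MAP = 50 / (64 + 4.5) = 50/68.5 ≈ 0.730.

β̂_MAP = 0.730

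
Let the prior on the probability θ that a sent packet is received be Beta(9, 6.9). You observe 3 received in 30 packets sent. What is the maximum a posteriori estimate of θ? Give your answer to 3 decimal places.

θ̂_MAP = 0.251

Prior: Beta(9, 6.9).
Data: 3 successes in 30 trials. The binomial likelihood contributes θ^3(1−θ)^27, so the posterior is Beta(9+3, 6.9+27) = Beta(12, 33.9).
For Beta(a, b) with a, b > 1 the mode is (a−1)/(a+b−2) = 11/43.9 ≈ 0.251.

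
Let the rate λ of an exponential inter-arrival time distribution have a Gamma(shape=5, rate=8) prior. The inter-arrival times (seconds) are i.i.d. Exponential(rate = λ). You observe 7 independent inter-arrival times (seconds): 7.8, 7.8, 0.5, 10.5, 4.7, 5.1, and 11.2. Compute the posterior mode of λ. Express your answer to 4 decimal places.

λ̂_MAP = 0.1978

The Exponential(rate=λ) likelihood is ∝ λ^n e^(−λΣtᵢ). Here n = 7 and Σtᵢ = 7.8 + 7.8 + 0.5 + 10.5 + 4.7 + 5.1 + 11.2 = 47.6.
Posterior ∝ λ^4e^(−8λ) · λ^7e^(−47.6λ) = λ^11e^(−55.6λ), i.e. Gamma(12, 55.6).
Mode = (a−1)/b = 11/55.6 ≈ 0.1978.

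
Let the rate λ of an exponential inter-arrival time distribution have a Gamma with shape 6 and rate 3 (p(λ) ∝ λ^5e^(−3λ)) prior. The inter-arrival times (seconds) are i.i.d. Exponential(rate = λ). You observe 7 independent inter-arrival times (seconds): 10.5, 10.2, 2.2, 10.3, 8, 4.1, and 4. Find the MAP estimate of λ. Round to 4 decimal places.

λ̂_MAP = 0.2294

The Exponential(rate=λ) likelihood is ∝ λ^n e^(−λΣtᵢ). Here n = 7 and Σtᵢ = 10.5 + 10.2 + 2.2 + 10.3 + 8 + 4.1 + 4 = 49.3.
Posterior ∝ λ^5e^(−3λ) · λ^7e^(−49.3λ) = λ^12e^(−52.3λ), i.e. Gamma(13, 52.3).
Mode = (a−1)/b = 12/52.3 ≈ 0.2294.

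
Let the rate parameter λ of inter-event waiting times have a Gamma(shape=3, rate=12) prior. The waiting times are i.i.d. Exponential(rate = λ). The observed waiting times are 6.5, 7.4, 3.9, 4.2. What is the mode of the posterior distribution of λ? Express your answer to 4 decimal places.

The Exponential(rate=λ) likelihood is ∝ λ^n e^(−λΣtᵢ). Here n = 4 and Σtᵢ = 6.5 + 7.4 + 3.9 + 4.2 = 22.
Posterior ∝ λ^2e^(−12λ) · λ^4e^(−22λ) = λ^6e^(−34λ), i.e. Gamma(7, 34).
Mode = (a−1)/b = 6/34 ≈ 0.1765.

λ̂_MAP = 0.1765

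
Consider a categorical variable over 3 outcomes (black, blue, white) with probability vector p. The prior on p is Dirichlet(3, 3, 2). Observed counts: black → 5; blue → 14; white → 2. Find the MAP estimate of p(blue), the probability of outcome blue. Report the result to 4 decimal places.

The posterior is Dirichlet(αᵢ + nᵢ) = Dirichlet(8, 17, 4).
For a Dirichlet(a₁,…,a_K) with all aᵢ > 1, the mode has j-th component (aⱼ − 1)/(Σaᵢ − K).
Here Σaᵢ = 29 and K = 3, so p(blue) = (17 − 1)/(29 − 3) = 16/26 ≈ 0.6154.

MAP estimate of p(blue) = 0.6154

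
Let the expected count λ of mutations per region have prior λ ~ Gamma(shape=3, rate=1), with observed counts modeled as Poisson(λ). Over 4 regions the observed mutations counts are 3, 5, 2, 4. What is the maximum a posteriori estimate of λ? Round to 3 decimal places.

λ̂_MAP = 3.200

Σxᵢ = 3+5+2+4 = 14, with n = 4.
Posterior ∝ λ^2e^(−1λ) · λ^14e^(−4λ) = λ^16e^(−5λ), i.e. Gamma(shape=17, rate=5).
The mode of a Gamma(a, b) with a ≥ 1 (shape–rate) is (a−1)/b = 16/5 ≈ 3.200.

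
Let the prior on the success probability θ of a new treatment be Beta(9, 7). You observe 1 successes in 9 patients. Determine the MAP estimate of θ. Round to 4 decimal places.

θ̂_MAP = 0.3913

Prior: Beta(9, 7).
Data: 1 success in 9 trials. The binomial likelihood contributes θ(1−θ)^8, so the posterior is Beta(9+1, 7+8) = Beta(10, 15).
For Beta(a, b) with a, b > 1 the mode is (a−1)/(a+b−2) = 9/23 ≈ 0.3913.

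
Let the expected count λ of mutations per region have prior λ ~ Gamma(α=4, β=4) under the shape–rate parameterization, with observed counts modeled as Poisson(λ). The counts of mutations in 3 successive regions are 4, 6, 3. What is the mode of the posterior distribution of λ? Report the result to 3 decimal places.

λ̂_MAP = 2.286

Σxᵢ = 4+6+3 = 13, with n = 3.
Posterior ∝ λ^3e^(−4λ) · λ^13e^(−3λ) = λ^16e^(−7λ), i.e. Gamma(shape=17, rate=7).
The mode of a Gamma(a, b) with a ≥ 1 (shape–rate) is (a−1)/b = 16/7 ≈ 2.286.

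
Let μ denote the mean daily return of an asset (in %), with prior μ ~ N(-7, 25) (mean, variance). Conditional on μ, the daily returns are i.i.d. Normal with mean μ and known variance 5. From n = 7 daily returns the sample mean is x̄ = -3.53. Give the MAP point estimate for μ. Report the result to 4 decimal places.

n = 7, x̄ = -3.53.
For a Normal prior and Normal likelihood with known variance, the posterior is Normal; its mode equals its mean, the precision-weighted average.
Prior precision 1/σ₀² = 1/25 = 0.04; data precision n/σ² = 7/5 = 1.4.
μ̂ = (0.04·(-7) + 1.4·(-3.53)) / (0.04 + 1.4) = (-5.222)/1.44 = -2611/720 ≈ -3.6264.

μ̂_MAP = -3.6264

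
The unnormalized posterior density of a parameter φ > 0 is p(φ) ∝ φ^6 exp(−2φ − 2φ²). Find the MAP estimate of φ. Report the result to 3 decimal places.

ℓ'(φ) = 6/φ − 2 − 4φ. Setting this to zero and multiplying by φ: 4φ² + 2φ − 6 = 0.
φ = (−2 + √(2² + 4·4·6)) / (2·4) = (−2 + √100) / 8 = (−2 + 10)/8 = 1.
ℓ''(φ) = −6/φ² − 4 < 0, confirming a maximum.

φ̂_MAP = 1.000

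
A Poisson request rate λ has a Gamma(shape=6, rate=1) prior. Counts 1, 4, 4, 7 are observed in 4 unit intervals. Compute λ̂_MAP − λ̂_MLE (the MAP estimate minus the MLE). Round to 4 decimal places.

Σxᵢ = 16. Posterior is Gamma(22, 5); MAP = (22−1)/5 = 21/5 ≈ 4.20000.
MLE = x̄ = 16/4 ≈ 4.00000.
Difference = 21/5 − 16/4 = 1/5 ≈ 0.2000.

MAP − MLE = 0.2000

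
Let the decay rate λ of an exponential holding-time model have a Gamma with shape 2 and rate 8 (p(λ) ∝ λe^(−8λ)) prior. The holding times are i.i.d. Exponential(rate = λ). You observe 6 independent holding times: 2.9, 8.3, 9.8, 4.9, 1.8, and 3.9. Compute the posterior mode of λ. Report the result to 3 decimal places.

λ̂_MAP = 0.177

The Exponential(rate=λ) likelihood is ∝ λ^n e^(−λΣtᵢ). Here n = 6 and Σtᵢ = 2.9 + 8.3 + 9.8 + 4.9 + 1.8 + 3.9 = 31.6.
Posterior ∝ λe^(−8λ) · λ^6e^(−31.6λ) = λ^7e^(−39.6λ), i.e. Gamma(8, 39.6).
Mode = (a−1)/b = 7/39.6 ≈ 0.177.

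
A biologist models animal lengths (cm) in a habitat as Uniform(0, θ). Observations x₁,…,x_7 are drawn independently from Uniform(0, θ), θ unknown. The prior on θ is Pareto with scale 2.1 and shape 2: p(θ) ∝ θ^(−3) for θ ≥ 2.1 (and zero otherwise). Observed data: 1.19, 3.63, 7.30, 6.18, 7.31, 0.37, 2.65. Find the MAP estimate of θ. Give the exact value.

The Uniform(0, θ) likelihood is θ^(−n) for θ ≥ max(xᵢ), zero otherwise. Here max(xᵢ) = 7.31.
Posterior ∝ θ^(−3) · θ^(−7) = θ^(−10) on θ ≥ max(2.1, 7.31) = 7.31.
This density is strictly decreasing in θ, so the posterior mode lies at the lower boundary of the support.

θ̂_MAP = 7.31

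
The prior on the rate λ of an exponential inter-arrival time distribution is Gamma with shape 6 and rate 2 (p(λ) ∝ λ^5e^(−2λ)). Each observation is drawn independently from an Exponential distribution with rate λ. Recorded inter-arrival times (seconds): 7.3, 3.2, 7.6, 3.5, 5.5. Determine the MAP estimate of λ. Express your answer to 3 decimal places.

λ̂_MAP = 0.344

The Exponential(rate=λ) likelihood is ∝ λ^n e^(−λΣtᵢ). Here n = 5 and Σtᵢ = 7.3 + 3.2 + 7.6 + 3.5 + 5.5 = 27.1.
Posterior ∝ λ^5e^(−2λ) · λ^5e^(−27.1λ) = λ^10e^(−29.1λ), i.e. Gamma(11, 29.1).
Mode = (a−1)/b = 10/29.1 ≈ 0.344.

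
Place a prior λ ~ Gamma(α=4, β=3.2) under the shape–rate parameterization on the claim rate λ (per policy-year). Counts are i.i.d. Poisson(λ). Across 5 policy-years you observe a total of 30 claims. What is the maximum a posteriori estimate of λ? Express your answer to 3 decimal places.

Σxᵢ = 30, n = 5.
Posterior ∝ λ^3e^(−3.2λ) · λ^30e^(−5λ) = λ^33e^(−8.2λ), i.e. Gamma(shape=34, rate=8.2).
The mode of a Gamma(a, b) with a ≥ 1 (shape–rate) is (a−1)/b = 33/8.2 ≈ 4.024.

λ̂_MAP = 4.024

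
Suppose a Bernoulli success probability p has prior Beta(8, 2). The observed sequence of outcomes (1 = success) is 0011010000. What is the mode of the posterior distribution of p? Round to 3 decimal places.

Prior: Beta(8, 2).
Data: 3 successes in 10 trials (from the sequence). The binomial likelihood contributes p^3(1−p)^7, so the posterior is Beta(8+3, 2+7) = Beta(11, 9).
For Beta(a, b) with a, b > 1 the mode is (a−1)/(a+b−2) = 10/18 ≈ 0.556.

p̂_MAP = 0.556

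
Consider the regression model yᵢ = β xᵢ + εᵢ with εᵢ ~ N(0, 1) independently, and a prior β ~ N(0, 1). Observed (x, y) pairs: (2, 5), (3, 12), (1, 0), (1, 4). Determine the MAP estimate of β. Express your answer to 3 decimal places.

β̂_MAP = 3.125

log p(β | y) = −Σ(yᵢ − βxᵢ)²/(2·1) − β²/(2·1) + const.
Setting the derivative to zero: Σxᵢ(yᵢ − βxᵢ)/1 − β/1 = 0, so β = Σxᵢyᵢ / (Σxᵢ² + σ²/τ²).
Σxᵢyᵢ = 2·5 + 3·12 + 1·0 + 1·4 = 50; Σxᵢ² = 15; σ²/τ² = 1.
β̂_MAP = 50 / (15 + 1) = 50/16 ≈ 3.125.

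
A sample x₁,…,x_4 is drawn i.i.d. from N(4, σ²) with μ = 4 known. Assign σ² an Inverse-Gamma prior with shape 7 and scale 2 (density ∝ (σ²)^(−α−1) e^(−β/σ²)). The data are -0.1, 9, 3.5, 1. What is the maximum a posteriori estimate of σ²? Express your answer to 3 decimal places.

Sum of squared deviations about the known mean: SS = (-0.1−4)² + (9−4)² + (3.5−4)² + (1−4)² = 51.06.
The Normal likelihood contributes (σ²)^(−n/2) exp(−SS/(2σ²)), so the posterior is Inverse-Gamma(α + n/2, β + SS/2) = Inverse-Gamma(9, 27.53).
The mode of Inverse-Gamma(a, b) is b/(a+1) = 27.53/10 ≈ 2.753.

σ̂²_MAP = 2.753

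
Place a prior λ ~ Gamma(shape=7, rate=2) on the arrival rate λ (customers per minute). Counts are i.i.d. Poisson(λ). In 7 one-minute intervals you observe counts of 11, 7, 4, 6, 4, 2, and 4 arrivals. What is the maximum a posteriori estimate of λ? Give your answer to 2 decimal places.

Σxᵢ = 11+7+4+6+4+2+4 = 38, with n = 7.
Posterior ∝ λ^6e^(−2λ) · λ^38e^(−7λ) = λ^44e^(−9λ), i.e. Gamma(shape=45, rate=9).
The mode of a Gamma(a, b) with a ≥ 1 (shape–rate) is (a−1)/b = 44/9 ≈ 4.89.

λ̂_MAP = 4.89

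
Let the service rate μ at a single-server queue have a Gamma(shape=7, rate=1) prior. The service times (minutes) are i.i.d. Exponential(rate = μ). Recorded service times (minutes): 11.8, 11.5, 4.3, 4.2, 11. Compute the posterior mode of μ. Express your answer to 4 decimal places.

μ̂_MAP = 0.2511

The Exponential(rate=μ) likelihood is ∝ μ^n e^(−μΣtᵢ). Here n = 5 and Σtᵢ = 11.8 + 11.5 + 4.3 + 4.2 + 11 = 42.8.
Posterior ∝ μ^6e^(−1μ) · μ^5e^(−42.8μ) = μ^11e^(−43.8μ), i.e. Gamma(12, 43.8).
Mode = (a−1)/b = 11/43.8 ≈ 0.2511.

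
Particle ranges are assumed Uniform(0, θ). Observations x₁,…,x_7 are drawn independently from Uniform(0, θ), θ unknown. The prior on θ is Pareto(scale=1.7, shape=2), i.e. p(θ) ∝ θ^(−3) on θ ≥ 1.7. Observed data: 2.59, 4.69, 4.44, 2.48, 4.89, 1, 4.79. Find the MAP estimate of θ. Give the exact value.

θ̂_MAP = 4.89

The Uniform(0, θ) likelihood is θ^(−n) for θ ≥ max(xᵢ), zero otherwise. Here max(xᵢ) = 4.89.
Posterior ∝ θ^(−3) · θ^(−7) = θ^(−10) on θ ≥ max(1.7, 4.89) = 4.89.
This density is strictly decreasing in θ, so the posterior mode lies at the lower boundary of the support.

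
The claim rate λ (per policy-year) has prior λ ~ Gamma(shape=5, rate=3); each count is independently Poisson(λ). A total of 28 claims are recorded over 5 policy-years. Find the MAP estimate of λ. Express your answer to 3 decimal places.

λ̂_MAP = 4.000

Σxᵢ = 28, n = 5.
Posterior ∝ λ^4e^(−3λ) · λ^28e^(−5λ) = λ^32e^(−8λ), i.e. Gamma(shape=33, rate=8).
The mode of a Gamma(a, b) with a ≥ 1 (shape–rate) is (a−1)/b = 32/8 ≈ 4.000.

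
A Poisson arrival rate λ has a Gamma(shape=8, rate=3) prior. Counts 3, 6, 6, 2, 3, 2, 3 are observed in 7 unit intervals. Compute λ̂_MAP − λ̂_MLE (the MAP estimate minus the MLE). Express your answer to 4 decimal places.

MAP − MLE = -0.3714

Σxᵢ = 25. Posterior is Gamma(33, 10); MAP = (33−1)/10 = 32/10 ≈ 3.20000.
MLE = x̄ = 25/7 ≈ 3.57143.
Difference = 32/10 − 25/7 = -13/35 ≈ -0.3714.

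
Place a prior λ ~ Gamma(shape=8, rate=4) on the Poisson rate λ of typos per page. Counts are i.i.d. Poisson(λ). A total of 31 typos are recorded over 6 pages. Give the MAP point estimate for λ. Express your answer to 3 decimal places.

Σxᵢ = 31, n = 6.
Posterior ∝ λ^7e^(−4λ) · λ^31e^(−6λ) = λ^38e^(−10λ), i.e. Gamma(shape=39, rate=10).
The mode of a Gamma(a, b) with a ≥ 1 (shape–rate) is (a−1)/b = 38/10 ≈ 3.800.

λ̂_MAP = 3.800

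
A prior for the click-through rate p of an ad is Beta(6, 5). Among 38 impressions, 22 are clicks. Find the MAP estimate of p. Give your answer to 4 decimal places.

Prior: Beta(6, 5).
Data: 22 successes in 38 trials. The binomial likelihood contributes p^22(1−p)^16, so the posterior is Beta(6+22, 5+16) = Beta(28, 21).
For Beta(a, b) with a, b > 1 the mode is (a−1)/(a+b−2) = 27/47 ≈ 0.5745.

p̂_MAP = 0.5745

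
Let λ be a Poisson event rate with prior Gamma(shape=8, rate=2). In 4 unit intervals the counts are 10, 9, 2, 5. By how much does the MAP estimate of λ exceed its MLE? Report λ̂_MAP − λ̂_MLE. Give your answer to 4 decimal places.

Σxᵢ = 26. Posterior is Gamma(34, 6); MAP = (34−1)/6 = 33/6 ≈ 5.50000.
MLE = x̄ = 26/4 ≈ 6.50000.
Difference = 33/6 − 26/4 = -1 ≈ -1.0000.

MAP − MLE = -1.0000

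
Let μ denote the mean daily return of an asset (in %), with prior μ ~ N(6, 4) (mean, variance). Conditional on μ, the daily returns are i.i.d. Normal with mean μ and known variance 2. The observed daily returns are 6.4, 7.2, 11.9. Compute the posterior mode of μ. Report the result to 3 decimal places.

n = 3; x̄ = (6.4 + 7.2 + 11.9)/3 = 25.5/3 = 8.5.
For a Normal prior and Normal likelihood with known variance, the posterior is Normal; its mode equals its mean, the precision-weighted average.
Prior precision 1/σ₀² = 1/4 = 0.25; data precision n/σ² = 3/2 = 1.5.
μ̂ = (0.25·6 + 1.5·8.5) / (0.25 + 1.5) = 14.25/1.75 = 57/7 ≈ 8.143.

μ̂_MAP = 8.143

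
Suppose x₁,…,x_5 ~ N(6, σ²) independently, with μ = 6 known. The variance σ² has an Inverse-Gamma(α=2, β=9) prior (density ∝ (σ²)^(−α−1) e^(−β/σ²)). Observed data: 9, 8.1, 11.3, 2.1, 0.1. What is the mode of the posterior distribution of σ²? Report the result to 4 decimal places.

σ̂²_MAP = 9.9564

Sum of squared deviations about the known mean: SS = (9−6)² + (8.1−6)² + (11.3−6)² + (2.1−6)² + (0.1−6)² = 91.52.
The Normal likelihood contributes (σ²)^(−n/2) exp(−SS/(2σ²)), so the posterior is Inverse-Gamma(α + n/2, β + SS/2) = Inverse-Gamma(4.5, 54.76).
The mode of Inverse-Gamma(a, b) is b/(a+1) = 54.76/5.5 ≈ 9.9564.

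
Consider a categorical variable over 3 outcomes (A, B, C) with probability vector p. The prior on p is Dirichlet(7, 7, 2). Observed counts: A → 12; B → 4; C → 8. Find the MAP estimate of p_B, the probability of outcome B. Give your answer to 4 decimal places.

MAP estimate of p_B = 0.2703

The posterior is Dirichlet(αᵢ + nᵢ) = Dirichlet(19, 11, 10).
For a Dirichlet(a₁,…,a_K) with all aᵢ > 1, the mode has j-th component (aⱼ − 1)/(Σaᵢ − K).
Here Σaᵢ = 40 and K = 3, so p_B = (11 − 1)/(40 − 3) = 10/37 ≈ 0.2703.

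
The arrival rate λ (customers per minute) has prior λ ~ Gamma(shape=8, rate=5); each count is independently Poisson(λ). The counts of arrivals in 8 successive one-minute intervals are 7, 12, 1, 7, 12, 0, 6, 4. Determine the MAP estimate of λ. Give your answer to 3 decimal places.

Σxᵢ = 7+12+1+7+12+0+6+4 = 49, with n = 8.
Posterior ∝ λ^7e^(−5λ) · λ^49e^(−8λ) = λ^56e^(−13λ), i.e. Gamma(shape=57, rate=13).
The mode of a Gamma(a, b) with a ≥ 1 (shape–rate) is (a−1)/b = 56/13 ≈ 4.308.

λ̂_MAP = 4.308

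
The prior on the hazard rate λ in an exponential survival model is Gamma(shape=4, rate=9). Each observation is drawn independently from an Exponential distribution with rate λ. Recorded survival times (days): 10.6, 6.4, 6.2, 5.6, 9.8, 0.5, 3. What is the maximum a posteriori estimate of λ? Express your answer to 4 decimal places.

λ̂_MAP = 0.1957

The Exponential(rate=λ) likelihood is ∝ λ^n e^(−λΣtᵢ). Here n = 7 and Σtᵢ = 10.6 + 6.4 + 6.2 + 5.6 + 9.8 + 0.5 + 3 = 42.1.
Posterior ∝ λ^3e^(−9λ) · λ^7e^(−42.1λ) = λ^10e^(−51.1λ), i.e. Gamma(11, 51.1).
Mode = (a−1)/b = 10/51.1 ≈ 0.1957.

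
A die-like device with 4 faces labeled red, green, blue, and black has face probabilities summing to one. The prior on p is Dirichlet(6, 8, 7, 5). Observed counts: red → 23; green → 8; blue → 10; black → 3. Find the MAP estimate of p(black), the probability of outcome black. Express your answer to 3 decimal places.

The posterior is Dirichlet(αᵢ + nᵢ) = Dirichlet(29, 16, 17, 8).
For a Dirichlet(a₁,…,a_K) with all aᵢ > 1, the mode has j-th component (aⱼ − 1)/(Σaᵢ − K).
Here Σaᵢ = 70 and K = 4, so p(black) = (8 − 1)/(70 − 4) = 7/66 ≈ 0.106.

MAP estimate of p(black) = 0.106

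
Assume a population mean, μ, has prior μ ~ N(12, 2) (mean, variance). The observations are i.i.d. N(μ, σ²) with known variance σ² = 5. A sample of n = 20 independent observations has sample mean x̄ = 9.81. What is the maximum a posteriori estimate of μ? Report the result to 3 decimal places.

μ̂_MAP = 10.053

n = 20, x̄ = 9.81.
For a Normal prior and Normal likelihood with known variance, the posterior is Normal; its mode equals its mean, the precision-weighted average.
Prior precision 1/σ₀² = 1/2 = 0.5; data precision n/σ² = 20/5 = 4.
μ̂ = (0.5·12 + 4·9.81) / (0.5 + 4) = 45.24/4.5 = 754/75 ≈ 10.053.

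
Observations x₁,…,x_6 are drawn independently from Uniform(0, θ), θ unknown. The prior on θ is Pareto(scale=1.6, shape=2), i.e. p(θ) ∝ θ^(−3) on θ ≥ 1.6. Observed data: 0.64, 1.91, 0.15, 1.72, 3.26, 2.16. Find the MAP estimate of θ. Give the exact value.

The Uniform(0, θ) likelihood is θ^(−n) for θ ≥ max(xᵢ), zero otherwise. Here max(xᵢ) = 3.26.
Posterior ∝ θ^(−3) · θ^(−6) = θ^(−9) on θ ≥ max(1.6, 3.26) = 3.26.
This density is strictly decreasing in θ, so the posterior mode lies at the lower boundary of the support.

θ̂_MAP = 3.26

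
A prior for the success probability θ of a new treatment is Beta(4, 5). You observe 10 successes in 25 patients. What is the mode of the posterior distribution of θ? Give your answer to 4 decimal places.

Prior: Beta(4, 5).
Data: 10 successes in 25 trials. The binomial likelihood contributes θ^10(1−θ)^15, so the posterior is Beta(4+10, 5+15) = Beta(14, 20).
For Beta(a, b) with a, b > 1 the mode is (a−1)/(a+b−2) = 13/32 ≈ 0.4063.

θ̂_MAP = 0.4063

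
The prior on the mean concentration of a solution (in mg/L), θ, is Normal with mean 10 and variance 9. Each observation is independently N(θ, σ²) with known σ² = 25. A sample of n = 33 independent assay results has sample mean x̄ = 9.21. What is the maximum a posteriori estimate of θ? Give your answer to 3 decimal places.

θ̂_MAP = 9.271

n = 33, x̄ = 9.21.
For a Normal prior and Normal likelihood with known variance, the posterior is Normal; its mode equals its mean, the precision-weighted average.
Prior precision 1/σ₀² = 1/9; data precision n/σ² = 33/25 = 1.32.
θ̂ = ((1/9)·10 + 1.32·9.21) / (1/9 + 1.32) = (298537/22500)/(322/225) = 298537/32200 ≈ 9.271.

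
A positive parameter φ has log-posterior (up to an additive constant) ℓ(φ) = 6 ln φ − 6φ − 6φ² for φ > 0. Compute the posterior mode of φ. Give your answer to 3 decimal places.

φ̂_MAP = 0.500

ℓ'(φ) = 6/φ − 6 − 12φ. Setting this to zero and multiplying by φ: 12φ² + 6φ − 6 = 0.
φ = (−6 + √(6² + 4·12·6)) / (2·12) = (−6 + √324) / 24 = (−6 + 18)/24 = 1/2.
ℓ''(φ) = −6/φ² − 12 < 0, confirming a maximum.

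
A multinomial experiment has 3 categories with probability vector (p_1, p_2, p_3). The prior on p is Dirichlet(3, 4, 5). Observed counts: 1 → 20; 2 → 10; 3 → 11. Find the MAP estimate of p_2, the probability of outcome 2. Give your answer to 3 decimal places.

MAP estimate: 0.260

The posterior is Dirichlet(αᵢ + nᵢ) = Dirichlet(23, 14, 16).
For a Dirichlet(a₁,…,a_K) with all aᵢ > 1, the mode has j-th component (aⱼ − 1)/(Σaᵢ − K).
Here Σaᵢ = 53 and K = 3, so p_2 = (14 − 1)/(53 − 3) = 13/50 ≈ 0.260.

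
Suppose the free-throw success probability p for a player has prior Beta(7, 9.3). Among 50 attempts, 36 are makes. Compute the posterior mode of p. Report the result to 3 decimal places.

Prior: Beta(7, 9.3).
Data: 36 successes in 50 trials. The binomial likelihood contributes p^36(1−p)^14, so the posterior is Beta(7+36, 9.3+14) = Beta(43, 23.3).
For Beta(a, b) with a, b > 1 the mode is (a−1)/(a+b−2) = 42/64.3 ≈ 0.653.

p̂_MAP = 0.653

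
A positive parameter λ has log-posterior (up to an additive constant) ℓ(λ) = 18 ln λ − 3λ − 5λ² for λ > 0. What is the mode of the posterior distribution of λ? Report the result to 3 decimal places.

λ̂_MAP = 1.200

ℓ'(λ) = 18/λ − 3 − 10λ. Setting this to zero and multiplying by λ: 10λ² + 3λ − 18 = 0.
λ = (−3 + √(3² + 4·10·18)) / (2·10) = (−3 + √729) / 20 = (−3 + 27)/20 = 6/5.
ℓ''(λ) = −18/λ² − 10 < 0, confirming a maximum.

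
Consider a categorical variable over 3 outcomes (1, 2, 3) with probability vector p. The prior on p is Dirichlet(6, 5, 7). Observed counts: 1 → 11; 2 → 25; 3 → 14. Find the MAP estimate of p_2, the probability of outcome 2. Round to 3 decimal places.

MAP estimate: 0.446

The posterior is Dirichlet(αᵢ + nᵢ) = Dirichlet(17, 30, 21).
For a Dirichlet(a₁,…,a_K) with all aᵢ > 1, the mode has j-th component (aⱼ − 1)/(Σaᵢ − K).
Here Σaᵢ = 68 and K = 3, so p_2 = (30 − 1)/(68 − 3) = 29/65 ≈ 0.446.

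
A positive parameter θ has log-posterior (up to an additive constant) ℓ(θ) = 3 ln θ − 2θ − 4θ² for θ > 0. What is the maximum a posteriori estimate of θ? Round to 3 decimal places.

ℓ'(θ) = 3/θ − 2 − 8θ. Setting this to zero and multiplying by θ: 8θ² + 2θ − 3 = 0.
θ = (−2 + √(2² + 4·8·3)) / (2·8) = (−2 + √100) / 16 = (−2 + 10)/16 = 1/2.
ℓ''(θ) = −3/θ² − 8 < 0, confirming a maximum.

θ̂_MAP = 0.500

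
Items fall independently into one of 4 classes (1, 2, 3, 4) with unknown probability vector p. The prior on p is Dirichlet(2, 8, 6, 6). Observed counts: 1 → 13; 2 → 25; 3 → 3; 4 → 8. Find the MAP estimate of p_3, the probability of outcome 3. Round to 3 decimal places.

The posterior is Dirichlet(αᵢ + nᵢ) = Dirichlet(15, 33, 9, 14).
For a Dirichlet(a₁,…,a_K) with all aᵢ > 1, the mode has j-th component (aⱼ − 1)/(Σaᵢ − K).
Here Σaᵢ = 71 and K = 4, so p_3 = (9 − 1)/(71 − 4) = 8/67 ≈ 0.119.

MAP estimate: 0.119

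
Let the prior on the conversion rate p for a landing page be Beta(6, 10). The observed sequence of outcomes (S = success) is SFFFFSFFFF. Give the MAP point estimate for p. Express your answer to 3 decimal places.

Prior: Beta(6, 10).
Data: 2 successes in 10 trials (from the sequence). The binomial likelihood contributes p^2(1−p)^8, so the posterior is Beta(6+2, 10+8) = Beta(8, 18).
For Beta(a, b) with a, b > 1 the mode is (a−1)/(a+b−2) = 7/24 ≈ 0.292.

p̂_MAP = 0.292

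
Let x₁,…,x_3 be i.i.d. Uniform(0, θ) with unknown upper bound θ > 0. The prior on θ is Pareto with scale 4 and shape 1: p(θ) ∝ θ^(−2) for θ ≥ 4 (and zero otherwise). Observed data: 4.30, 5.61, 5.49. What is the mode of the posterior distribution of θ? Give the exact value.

The Uniform(0, θ) likelihood is θ^(−n) for θ ≥ max(xᵢ), zero otherwise. Here max(xᵢ) = 5.61.
Posterior ∝ θ^(−2) · θ^(−3) = θ^(−5) on θ ≥ max(4, 5.61) = 5.61.
This density is strictly decreasing in θ, so the posterior mode lies at the lower boundary of the support.

θ̂_MAP = 5.61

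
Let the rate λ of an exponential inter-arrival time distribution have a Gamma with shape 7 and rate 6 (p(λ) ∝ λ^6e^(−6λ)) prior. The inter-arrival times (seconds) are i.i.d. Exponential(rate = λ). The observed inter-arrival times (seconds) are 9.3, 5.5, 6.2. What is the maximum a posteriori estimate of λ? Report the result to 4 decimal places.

The Exponential(rate=λ) likelihood is ∝ λ^n e^(−λΣtᵢ). Here n = 3 and Σtᵢ = 9.3 + 5.5 + 6.2 = 21.
Posterior ∝ λ^6e^(−6λ) · λ^3e^(−21λ) = λ^9e^(−27λ), i.e. Gamma(10, 27).
Mode = (a−1)/b = 9/27 ≈ 0.3333.

λ̂_MAP = 0.3333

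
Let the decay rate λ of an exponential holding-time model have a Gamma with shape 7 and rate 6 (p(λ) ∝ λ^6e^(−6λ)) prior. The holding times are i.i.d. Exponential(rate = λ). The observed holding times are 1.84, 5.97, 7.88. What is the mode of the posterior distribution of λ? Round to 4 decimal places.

λ̂_MAP = 0.4149

The Exponential(rate=λ) likelihood is ∝ λ^n e^(−λΣtᵢ). Here n = 3 and Σtᵢ = 1.84 + 5.97 + 7.88 = 15.69.
Posterior ∝ λ^6e^(−6λ) · λ^3e^(−15.69λ) = λ^9e^(−21.69λ), i.e. Gamma(10, 21.69).
Mode = (a−1)/b = 9/21.69 ≈ 0.4149.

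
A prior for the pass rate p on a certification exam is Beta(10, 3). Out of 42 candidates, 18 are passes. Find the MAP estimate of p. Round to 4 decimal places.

p̂_MAP = 0.5094

Prior: Beta(10, 3).
Data: 18 successes in 42 trials. The binomial likelihood contributes p^18(1−p)^24, so the posterior is Beta(10+18, 3+24) = Beta(28, 27).
For Beta(a, b) with a, b > 1 the mode is (a−1)/(a+b−2) = 27/53 ≈ 0.5094.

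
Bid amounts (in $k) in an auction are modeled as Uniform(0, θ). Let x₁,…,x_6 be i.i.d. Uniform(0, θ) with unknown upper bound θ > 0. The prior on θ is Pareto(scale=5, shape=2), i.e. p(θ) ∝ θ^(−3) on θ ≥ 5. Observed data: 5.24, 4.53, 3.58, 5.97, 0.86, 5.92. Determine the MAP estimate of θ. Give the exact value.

The Uniform(0, θ) likelihood is θ^(−n) for θ ≥ max(xᵢ), zero otherwise. Here max(xᵢ) = 5.97.
Posterior ∝ θ^(−3) · θ^(−6) = θ^(−9) on θ ≥ max(5, 5.97) = 5.97.
This density is strictly decreasing in θ, so the posterior mode lies at the lower boundary of the support.

θ̂_MAP = 5.97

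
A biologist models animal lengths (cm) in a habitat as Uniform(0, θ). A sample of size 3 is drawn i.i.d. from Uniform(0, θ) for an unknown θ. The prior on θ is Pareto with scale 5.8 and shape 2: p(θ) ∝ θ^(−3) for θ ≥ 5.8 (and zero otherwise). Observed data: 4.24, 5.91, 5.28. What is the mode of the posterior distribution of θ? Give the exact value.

θ̂_MAP = 5.91

The Uniform(0, θ) likelihood is θ^(−n) for θ ≥ max(xᵢ), zero otherwise. Here max(xᵢ) = 5.91.
Posterior ∝ θ^(−3) · θ^(−3) = θ^(−6) on θ ≥ max(5.8, 5.91) = 5.91.
This density is strictly decreasing in θ, so the posterior mode lies at the lower boundary of the support.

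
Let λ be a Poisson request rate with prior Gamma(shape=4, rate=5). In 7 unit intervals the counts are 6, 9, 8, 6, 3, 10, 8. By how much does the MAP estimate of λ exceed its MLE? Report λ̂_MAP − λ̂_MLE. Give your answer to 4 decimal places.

Σxᵢ = 50. Posterior is Gamma(54, 12); MAP = (54−1)/12 = 53/12 ≈ 4.41667.
MLE = x̄ = 50/7 ≈ 7.14286.
Difference = 53/12 − 50/7 = -229/84 ≈ -2.7262.

MAP − MLE = -2.7262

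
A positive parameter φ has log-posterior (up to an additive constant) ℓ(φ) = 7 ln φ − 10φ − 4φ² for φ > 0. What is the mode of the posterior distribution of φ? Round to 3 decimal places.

φ̂_MAP = 0.500

ℓ'(φ) = 7/φ − 10 − 8φ. Setting this to zero and multiplying by φ: 8φ² + 10φ − 7 = 0.
φ = (−10 + √(10² + 4·8·7)) / (2·8) = (−10 + √324) / 16 = (−10 + 18)/16 = 1/2.
ℓ''(φ) = −7/φ² − 8 < 0, confirming a maximum.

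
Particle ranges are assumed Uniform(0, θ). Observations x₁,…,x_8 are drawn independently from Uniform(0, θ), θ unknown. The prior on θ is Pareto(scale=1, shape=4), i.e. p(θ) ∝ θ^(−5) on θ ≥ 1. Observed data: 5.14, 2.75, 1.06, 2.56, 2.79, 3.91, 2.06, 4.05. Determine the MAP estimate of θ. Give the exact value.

The Uniform(0, θ) likelihood is θ^(−n) for θ ≥ max(xᵢ), zero otherwise. Here max(xᵢ) = 5.14.
Posterior ∝ θ^(−5) · θ^(−8) = θ^(−13) on θ ≥ max(1, 5.14) = 5.14.
This density is strictly decreasing in θ, so the posterior mode lies at the lower boundary of the support.

θ̂_MAP = 5.14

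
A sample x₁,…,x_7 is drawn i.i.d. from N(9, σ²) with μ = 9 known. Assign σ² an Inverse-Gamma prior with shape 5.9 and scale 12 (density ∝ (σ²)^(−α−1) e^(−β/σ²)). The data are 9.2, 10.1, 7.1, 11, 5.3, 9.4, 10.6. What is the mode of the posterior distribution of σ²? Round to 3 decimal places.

σ̂²_MAP = 2.369

Sum of squared deviations about the known mean: SS = (9.2−9)² + (10.1−9)² + (7.1−9)² + (11−9)² + (5.3−9)² + (9.4−9)² + (10.6−9)² = 25.27.
The Normal likelihood contributes (σ²)^(−n/2) exp(−SS/(2σ²)), so the posterior is Inverse-Gamma(α + n/2, β + SS/2) = Inverse-Gamma(9.4, 24.635).
The mode of Inverse-Gamma(a, b) is b/(a+1) = 24.635/10.4 ≈ 2.369.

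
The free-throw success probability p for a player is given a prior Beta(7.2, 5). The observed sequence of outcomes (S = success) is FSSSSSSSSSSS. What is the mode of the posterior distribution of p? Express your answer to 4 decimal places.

Prior: Beta(7.2, 5).
Data: 11 successes in 12 trials (from the sequence). The binomial likelihood contributes p^11(1−p)^1, so the posterior is Beta(7.2+11, 5+1) = Beta(18.2, 6).
For Beta(a, b) with a, b > 1 the mode is (a−1)/(a+b−2) = 17.2/22.2 ≈ 0.7748.

p̂_MAP = 0.7748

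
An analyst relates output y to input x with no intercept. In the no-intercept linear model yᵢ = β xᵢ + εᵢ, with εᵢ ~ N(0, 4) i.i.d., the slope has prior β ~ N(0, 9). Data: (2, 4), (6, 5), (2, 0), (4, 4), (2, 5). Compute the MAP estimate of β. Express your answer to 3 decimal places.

β̂_MAP = 0.993

log p(β | y) = −Σ(yᵢ − βxᵢ)²/(2·4) − β²/(2·9) + const.
Setting the derivative to zero: Σxᵢ(yᵢ − βxᵢ)/4 − β/9 = 0, so β = Σxᵢyᵢ / (Σxᵢ² + σ²/τ²).
Σxᵢyᵢ = 2·4 + 6·5 + 2·0 + 4·4 + 2·5 = 64; Σxᵢ² = 64; σ²/τ² = 4/9.
β̂_MAP = 64 / (64 + 4/9) = 64/(580/9) = 144/145 ≈ 0.993.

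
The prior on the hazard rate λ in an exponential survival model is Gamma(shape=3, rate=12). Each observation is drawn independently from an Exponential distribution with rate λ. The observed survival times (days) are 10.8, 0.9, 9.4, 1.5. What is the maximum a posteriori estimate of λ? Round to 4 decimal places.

The Exponential(rate=λ) likelihood is ∝ λ^n e^(−λΣtᵢ). Here n = 4 and Σtᵢ = 10.8 + 0.9 + 9.4 + 1.5 = 22.6.
Posterior ∝ λ^2e^(−12λ) · λ^4e^(−22.6λ) = λ^6e^(−34.6λ), i.e. Gamma(7, 34.6).
Mode = (a−1)/b = 6/34.6 ≈ 0.1734.

λ̂_MAP = 0.1734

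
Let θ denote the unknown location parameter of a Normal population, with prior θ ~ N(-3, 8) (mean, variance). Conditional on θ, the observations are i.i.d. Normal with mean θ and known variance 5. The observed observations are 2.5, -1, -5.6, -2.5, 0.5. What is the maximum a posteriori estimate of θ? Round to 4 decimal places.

θ̂_MAP = -1.4178

n = 5; x̄ = (2.5 + (-1) + (-5.6) + (-2.5) + 0.5)/5 = -6.1/5 = -1.22.
For a Normal prior and Normal likelihood with known variance, the posterior is Normal; its mode equals its mean, the precision-weighted average.
Prior precision 1/σ₀² = 1/8 = 0.125; data precision n/σ² = 5/5 = 1.
θ̂ = (0.125·(-3) + 1·(-1.22)) / (0.125 + 1) = (-1.595)/1.125 = -319/225 ≈ -1.4178.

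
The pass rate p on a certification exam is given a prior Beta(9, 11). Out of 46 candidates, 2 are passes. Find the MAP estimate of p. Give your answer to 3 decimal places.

p̂_MAP = 0.156

Prior: Beta(9, 11).
Data: 2 successes in 46 trials. The binomial likelihood contributes p^2(1−p)^44, so the posterior is Beta(9+2, 11+44) = Beta(11, 55).
For Beta(a, b) with a, b > 1 the mode is (a−1)/(a+b−2) = 10/64 ≈ 0.156.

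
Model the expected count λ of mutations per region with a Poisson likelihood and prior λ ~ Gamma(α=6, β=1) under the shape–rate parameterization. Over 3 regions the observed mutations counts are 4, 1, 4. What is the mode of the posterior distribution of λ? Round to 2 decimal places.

λ̂_MAP = 3.50

Σxᵢ = 4+1+4 = 9, with n = 3.
Posterior ∝ λ^5e^(−1λ) · λ^9e^(−3λ) = λ^14e^(−4λ), i.e. Gamma(shape=15, rate=4).
The mode of a Gamma(a, b) with a ≥ 1 (shape–rate) is (a−1)/b = 14/4 ≈ 3.50.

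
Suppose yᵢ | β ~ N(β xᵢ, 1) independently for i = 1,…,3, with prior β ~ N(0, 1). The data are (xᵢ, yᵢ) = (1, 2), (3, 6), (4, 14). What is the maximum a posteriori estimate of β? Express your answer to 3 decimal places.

log p(β | y) = −Σ(yᵢ − βxᵢ)²/(2·1) − β²/(2·1) + const.
Setting the derivative to zero: Σxᵢ(yᵢ − βxᵢ)/1 − β/1 = 0, so β = Σxᵢyᵢ / (Σxᵢ² + σ²/τ²).
Σxᵢyᵢ = 1·2 + 3·6 + 4·14 = 76; Σxᵢ² = 26; σ²/τ² = 1.
β̂_MAP = 76 / (26 + 1) = 76/27 ≈ 2.815.

β̂_MAP = 2.815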